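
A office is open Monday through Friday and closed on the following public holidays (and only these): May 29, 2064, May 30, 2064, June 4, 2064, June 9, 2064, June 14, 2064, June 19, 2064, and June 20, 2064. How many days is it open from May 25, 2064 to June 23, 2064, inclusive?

May 25, 2064 is a Sunday.
That's 30 days from start to end, counting both.
30 = 7 × 4 + 2, so there are 4 full weeks plus 2 extra days.
Each full week contributes 5 weekdays (Mon–Fri): 4 × 5 = 20.
The 2 extra days are Sunday, Monday — 1 of them qualifies.
Total: 20 + 1 = 21.
Holidays: May 29, 2064 (Thu); May 30, 2064 (Fri); June 4, 2064 (Wed); June 9, 2064 (Mon); June 14, 2064 (Sat); June 19, 2064 (Thu); June 20, 2064 (Fri).
6 of the 7 holidays fall on weekdays; the rest are weekends and were already excluded.
Business days: 21 − 6 = 15.

15 business days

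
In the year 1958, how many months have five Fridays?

4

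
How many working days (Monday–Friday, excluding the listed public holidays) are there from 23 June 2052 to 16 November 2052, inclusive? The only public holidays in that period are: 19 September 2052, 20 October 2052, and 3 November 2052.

23 June 2052 is a Sunday.
That's 147 days from start to end, counting both.
147 = 7 × 21, so the span is exactly 21 full weeks.
Each full week contributes 5 weekdays (Mon–Fri): 21 × 5 = 105.
Total: 105.
Holidays: 19 September 2052 (Thu); 20 October 2052 (Sun); 3 November 2052 (Sun).
1 of the 3 holidays fall on weekdays; the rest are weekends and were already excluded.
Business days: 105 − 1 = 104.

104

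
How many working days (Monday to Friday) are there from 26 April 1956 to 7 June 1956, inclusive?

31

26 April 1956 is a Thursday.
From 26 April 1956 to 7 June 1956 is 43 days inclusive.
43 = 7 × 6 + 1, so there are 6 full weeks plus 1 extra day.
Each full week contributes 5 weekdays (Mon–Fri): 6 × 5 = 30.
The 1 extra day is Thu — 1 of them qualifies.
Total: 30 + 1 = 31.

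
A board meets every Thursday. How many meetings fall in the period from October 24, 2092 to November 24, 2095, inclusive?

October 24, 2092 is a Friday.
The range spans 1127 days (inclusive of both endpoints).
1127 = 7 × 161, so the span is exactly 161 full weeks.
Each full week contributes one Thursday: 161 so far.

161 Thursdays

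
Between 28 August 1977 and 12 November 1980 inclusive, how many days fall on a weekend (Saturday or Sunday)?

28 August 1977 is a Sunday.
From 28 August 1977 to 12 November 1980 is 1173 days inclusive.
1173 = 7 × 167 + 4, so there are 167 full weeks plus 4 extra days.
Each full week contributes 2 weekend days (Sat, Sun): 167 × 2 = 334.
The 4 extra days are Sun, Mon, Tue, Wed — 1 of them qualifies.
Total: 334 + 1 = 335.

335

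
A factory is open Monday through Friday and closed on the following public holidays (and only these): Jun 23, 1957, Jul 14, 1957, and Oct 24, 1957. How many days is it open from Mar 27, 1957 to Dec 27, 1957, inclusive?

Mar 27, 1957 is a Wednesday.
The range spans 276 days (inclusive of both endpoints).
276 = 7 × 39 + 3, so there are 39 full weeks plus 3 extra days.
Each full week contributes 5 weekdays (Mon–Fri): 39 × 5 = 195.
The 3 extra days are Wednesday, Thursday, Friday — 3 of them qualify.
Total: 195 + 3 = 198.
Holidays: Jun 23, 1957 (Sun); Jul 14, 1957 (Sun); Oct 24, 1957 (Thu).
1 of the 3 holidays fall on weekdays; the rest are weekends and were already excluded.
Business days: 198 − 1 = 197.

197 working days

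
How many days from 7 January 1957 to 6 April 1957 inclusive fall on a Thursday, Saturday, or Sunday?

38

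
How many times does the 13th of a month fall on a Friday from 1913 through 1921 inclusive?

14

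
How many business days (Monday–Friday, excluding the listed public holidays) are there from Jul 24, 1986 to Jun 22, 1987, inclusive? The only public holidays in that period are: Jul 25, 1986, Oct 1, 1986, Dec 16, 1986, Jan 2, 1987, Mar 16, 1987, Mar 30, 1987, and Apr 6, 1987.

Jul 24, 1986 is a Thursday.
The range spans 334 days (inclusive of both endpoints).
334 = 7 × 47 + 5, so there are 47 full weeks plus 5 extra days.
Each full week contributes 5 weekdays (Mon–Fri): 47 × 5 = 235.
The 5 extra days are Thursday, Friday, Saturday, Sunday, Monday — 3 of them qualify.
Total: 235 + 3 = 238.
Holidays: Jul 25, 1986 (Fri); Oct 1, 1986 (Wed); Dec 16, 1986 (Tue); Jan 2, 1987 (Fri); Mar 16, 1987 (Mon); Mar 30, 1987 (Mon); Apr 6, 1987 (Mon).
All 7 holidays fall on weekdays, so subtract 7.
Business days: 238 − 7 = 231.

231 business days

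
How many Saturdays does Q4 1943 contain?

13

1 October 1943 is a Friday.
That's 92 days from start to end, counting both.
92 = 7 × 13 + 1, so there are 13 full weeks plus 1 extra day.
Each full week contributes one Saturday: 13 so far.
The 1 extra day is Friday — none qualify.
Total: 13 + 0 = 13.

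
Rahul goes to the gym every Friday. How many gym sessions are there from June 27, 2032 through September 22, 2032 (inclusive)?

12 Fridays

June 27, 2032 is a Sunday.
From June 27, 2032 to September 22, 2032 is 88 days inclusive.
88 = 7 × 12 + 4, so there are 12 full weeks plus 4 extra days.
Each full week contributes one Friday: 12 so far.
The 4 extra days are Sun, Mon, Tue, Wed — none qualify.
Total: 12 + 0 = 12.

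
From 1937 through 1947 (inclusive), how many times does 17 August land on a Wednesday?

Day of week of August 17 in each year:
1937: Tue, 1938: Wed ✓, 1939: Thu, 1940: Sat, 1941: Sun, 1942: Mon, 1943: Tue, 1944: Thu, 1945: Fri, 1946: Sat, 1947: Sun
Wednesdays: 1938.

1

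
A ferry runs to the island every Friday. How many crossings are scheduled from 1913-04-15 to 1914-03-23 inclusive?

49

1913-04-15 is a Tuesday.
The range spans 343 days (inclusive of both endpoints).
343 = 7 × 49, so the span is exactly 49 full weeks.
Each full week contributes one Friday: 49 so far.
Total: 49.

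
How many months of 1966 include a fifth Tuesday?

4

A month has five Tuesdays exactly when Tuesday falls within its first (length − 28) days.
Jan: 31 days, starts Sat → 5 of Sat, Sun, Mon
Feb: 28 days, starts Tue → 5 of (none)
Mar: 31 days, starts Tue → 5 of Tue, Wed, Thu ✓
Apr: 30 days, starts Fri → 5 of Fri, Sat
May: 31 days, starts Sun → 5 of Sun, Mon, Tue ✓
Jun: 30 days, starts Wed → 5 of Wed, Thu
Jul: 31 days, starts Fri → 5 of Fri, Sat, Sun
Aug: 31 days, starts Mon → 5 of Mon, Tue, Wed ✓
Sep: 30 days, starts Thu → 5 of Thu, Fri
Oct: 31 days, starts Sat → 5 of Sat, Sun, Mon
Nov: 30 days, starts Tue → 5 of Tue, Wed ✓
Dec: 31 days, starts Thu → 5 of Thu, Fri, Sat
Months with five Tuesdays: Mar, May, Aug, Nov.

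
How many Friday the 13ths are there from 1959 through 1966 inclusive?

Friday-the-13ths by year:
1959: Feb, Mar, Nov
1960: May
1961: Jan, Oct
1962: Apr, Jul
1963: Sep, Dec
1964: Mar, Nov
1965: Aug
1966: May

14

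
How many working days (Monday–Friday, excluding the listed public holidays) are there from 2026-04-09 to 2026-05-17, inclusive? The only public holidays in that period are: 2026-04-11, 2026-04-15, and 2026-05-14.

25

2026-04-09 is a Thursday.
From 2026-04-09 to 2026-05-17 is 39 days inclusive.
39 = 7 × 5 + 4, so there are 5 full weeks plus 4 extra days.
Each full week contributes 5 weekdays (Mon–Fri): 5 × 5 = 25.
The 4 extra days are Thu, Fri, Sat, Sun — 2 of them qualify.
Total: 25 + 2 = 27.
Holidays: 2026-04-11 (Sat); 2026-04-15 (Wed); 2026-05-14 (Thu).
2 of the 3 holidays fall on weekdays; the rest are weekends and were already excluded.
Business days: 27 − 2 = 25.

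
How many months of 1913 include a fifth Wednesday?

A month has five Wednesdays exactly when Wednesday falls within its first (length − 28) days.
Jan: 31 days, starts Wed → 5 of Wed, Thu, Fri ✓
Feb: 28 days, starts Sat → 5 of (none)
Mar: 31 days, starts Sat → 5 of Sat, Sun, Mon
Apr: 30 days, starts Tue → 5 of Tue, Wed ✓
May: 31 days, starts Thu → 5 of Thu, Fri, Sat
Jun: 30 days, starts Sun → 5 of Sun, Mon
Jul: 31 days, starts Tue → 5 of Tue, Wed, Thu ✓
Aug: 31 days, starts Fri → 5 of Fri, Sat, Sun
Sep: 30 days, starts Mon → 5 of Mon, Tue
Oct: 31 days, starts Wed → 5 of Wed, Thu, Fri ✓
Nov: 30 days, starts Sat → 5 of Sat, Sun
Dec: 31 days, starts Mon → 5 of Mon, Tue, Wed ✓
Months with five Wednesdays: Jan, Apr, Jul, Oct, Dec.

5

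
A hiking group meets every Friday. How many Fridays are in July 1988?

5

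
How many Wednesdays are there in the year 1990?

52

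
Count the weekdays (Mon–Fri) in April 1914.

22 weekdays

1 April 1914 is a Wednesday.
That's 30 days from start to end, counting both.
30 = 7 × 4 + 2, so there are 4 full weeks plus 2 extra days.
Each full week contributes 5 weekdays (Mon–Fri): 4 × 5 = 20.
The 2 extra days are Wed, Thu — 2 of them qualify.
Total: 20 + 2 = 22.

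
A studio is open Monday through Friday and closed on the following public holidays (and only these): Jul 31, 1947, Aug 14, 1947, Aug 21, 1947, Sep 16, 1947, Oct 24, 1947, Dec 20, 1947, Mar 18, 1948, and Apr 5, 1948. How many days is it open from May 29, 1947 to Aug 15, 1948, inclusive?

310 business days

May 29, 1947 is a Thursday.
That's 445 days from start to end, counting both.
445 = 7 × 63 + 4, so there are 63 full weeks plus 4 extra days.
Each full week contributes 5 weekdays (Mon–Fri): 63 × 5 = 315.
The 4 extra days are Thursday, Friday, Saturday, Sunday — 2 of them qualify.
Total: 315 + 2 = 317.
Holidays: Jul 31, 1947 (Thu); Aug 14, 1947 (Thu); Aug 21, 1947 (Thu); Sep 16, 1947 (Tue); Oct 24, 1947 (Fri); Dec 20, 1947 (Sat); Mar 18, 1948 (Thu); Apr 5, 1948 (Mon).
7 of the 8 holidays fall on weekdays; the rest are weekends and were already excluded.
Business days: 317 − 7 = 310.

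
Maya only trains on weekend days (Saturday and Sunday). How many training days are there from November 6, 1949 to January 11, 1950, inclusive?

19

November 6, 1949 is a Sunday.
That's 67 days from start to end, counting both.
67 = 7 × 9 + 4, so there are 9 full weeks plus 4 extra days.
Each full week contributes 2 weekend days (Sat, Sun): 9 × 2 = 18.
The 4 extra days are Sun, Mon, Tue, Wed — 1 of them qualifies.
Total: 18 + 1 = 19.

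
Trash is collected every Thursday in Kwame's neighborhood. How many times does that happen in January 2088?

January 1, 2088 is a Thursday.
From January 1, 2088 to January 31, 2088 is 31 days inclusive.
31 = 7 × 4 + 3, so there are 4 full weeks plus 3 extra days.
Each full week contributes one Thursday: 4 so far.
The 3 extra days are Thu, Fri, Sat — 1 of them qualifies.
Total: 4 + 1 = 5.

5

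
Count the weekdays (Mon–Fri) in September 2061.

22 weekdays

Sep 1, 2061 is a Thursday.
From Sep 1, 2061 to Sep 30, 2061 is 30 days inclusive.
30 = 7 × 4 + 2, so there are 4 full weeks plus 2 extra days.
Each full week contributes 5 weekdays (Mon–Fri): 4 × 5 = 20.
The 2 extra days are Thu, Fri — 2 of them qualify.
Total: 20 + 2 = 22.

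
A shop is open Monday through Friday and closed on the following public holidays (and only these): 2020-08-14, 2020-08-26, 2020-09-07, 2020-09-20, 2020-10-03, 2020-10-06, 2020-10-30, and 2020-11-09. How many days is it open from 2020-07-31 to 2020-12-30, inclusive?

103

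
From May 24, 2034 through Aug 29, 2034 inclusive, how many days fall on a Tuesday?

14 Tuesdays

May 24, 2034 is a Wednesday.
The range spans 98 days (inclusive of both endpoints).
98 = 7 × 14, so the span is exactly 14 full weeks.
Each full week contributes one Tuesday: 14 so far.
Total: 14.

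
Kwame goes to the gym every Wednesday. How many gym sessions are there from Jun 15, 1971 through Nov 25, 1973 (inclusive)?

Jun 15, 1971 is a Tuesday.
From Jun 15, 1971 to Nov 25, 1973 is 895 days inclusive.
895 = 7 × 127 + 6, so there are 127 full weeks plus 6 extra days.
Each full week contributes one Wednesday: 127 so far.
The 6 extra days are Tue, Wed, Thu, Fri, Sat, Sun — 1 of them qualifies.
Total: 127 + 1 = 128.

128 Wednesdays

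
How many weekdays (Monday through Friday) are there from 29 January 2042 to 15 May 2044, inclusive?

29 January 2042 is a Wednesday.
From 29 January 2042 to 15 May 2044 is 838 days inclusive.
838 = 7 × 119 + 5, so there are 119 full weeks plus 5 extra days.
Each full week contributes 5 weekdays (Mon–Fri): 119 × 5 = 595.
The 5 extra days are Wednesday, Thursday, Friday, Saturday, Sunday — 3 of them qualify.
Total: 595 + 3 = 598.

598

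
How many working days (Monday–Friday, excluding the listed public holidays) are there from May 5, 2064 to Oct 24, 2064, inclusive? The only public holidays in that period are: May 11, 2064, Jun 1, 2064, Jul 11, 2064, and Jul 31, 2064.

123 working days

May 5, 2064 is a Monday.
From May 5, 2064 to Oct 24, 2064 is 173 days inclusive.
173 = 7 × 24 + 5, so there are 24 full weeks plus 5 extra days.
Each full week contributes 5 weekdays (Mon–Fri): 24 × 5 = 120.
The 5 extra days are Monday, Tuesday, Wednesday, Thursday, Friday — 5 of them qualify.
Total: 120 + 5 = 125.
Holidays: May 11, 2064 (Sun); Jun 1, 2064 (Sun); Jul 11, 2064 (Fri); Jul 31, 2064 (Thu).
2 of the 4 holidays fall on weekdays; the rest are weekends and were already excluded.
Business days: 125 − 2 = 123.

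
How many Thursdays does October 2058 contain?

2058-10-01 is a Tuesday.
From 2058-10-01 to 2058-10-31 is 31 days inclusive.
31 = 7 × 4 + 3, so there are 4 full weeks plus 3 extra days.
Each full week contributes one Thursday: 4 so far.
The 3 extra days are Tuesday, Wednesday, Thursday — 1 of them qualifies.
Total: 4 + 1 = 5.

5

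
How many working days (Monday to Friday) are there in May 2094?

May 1, 2094 is a Saturday.
From May 1, 2094 to May 31, 2094 is 31 days inclusive.
31 = 7 × 4 + 3, so there are 4 full weeks plus 3 extra days.
Each full week contributes 5 weekdays (Mon–Fri): 4 × 5 = 20.
The 3 extra days are Saturday, Sunday, Monday — 1 of them qualifies.
Total: 20 + 1 = 21.

21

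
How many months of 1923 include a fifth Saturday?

A month has five Saturdays exactly when Saturday falls within its first (length − 28) days.
Jan: 31 days, starts Mon → 5 of Mon, Tue, Wed
Feb: 28 days, starts Thu → 5 of (none)
Mar: 31 days, starts Thu → 5 of Thu, Fri, Sat ✓
Apr: 30 days, starts Sun → 5 of Sun, Mon
May: 31 days, starts Tue → 5 of Tue, Wed, Thu
Jun: 30 days, starts Fri → 5 of Fri, Sat ✓
Jul: 31 days, starts Sun → 5 of Sun, Mon, Tue
Aug: 31 days, starts Wed → 5 of Wed, Thu, Fri
Sep: 30 days, starts Sat → 5 of Sat, Sun ✓
Oct: 31 days, starts Mon → 5 of Mon, Tue, Wed
Nov: 30 days, starts Thu → 5 of Thu, Fri
Dec: 31 days, starts Sat → 5 of Sat, Sun, Mon ✓
Months with five Saturdays: Mar, Jun, Sep, Dec.

4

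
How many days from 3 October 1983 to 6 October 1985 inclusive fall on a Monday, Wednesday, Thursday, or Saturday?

3 October 1983 is a Monday.
From 3 October 1983 to 6 October 1985 is 735 days inclusive.
735 = 7 × 105, so the span is exactly 105 full weeks.
Each full week contributes 4 days from the set (Mon, Wed, Thu, Sat): 105 × 4 = 420.
Total: 420.

420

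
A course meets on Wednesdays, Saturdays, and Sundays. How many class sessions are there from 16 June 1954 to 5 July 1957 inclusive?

16 June 1954 is a Wednesday.
From 16 June 1954 to 5 July 1957 is 1116 days inclusive.
1116 = 7 × 159 + 3, so there are 159 full weeks plus 3 extra days.
Each full week contributes 3 days from the set (Wed, Sat, Sun): 159 × 3 = 477.
The 3 extra days are Wed, Thu, Fri — 1 of them qualifies.
Total: 477 + 1 = 478.

478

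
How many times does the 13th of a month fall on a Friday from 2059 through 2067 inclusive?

14

Friday-the-13ths by year:
2059: Jun
2060: Feb, Aug
2061: May
2062: Jan, Oct
2063: Apr, Jul
2064: Jun
2065: Feb, Mar, Nov
2066: Aug
2067: May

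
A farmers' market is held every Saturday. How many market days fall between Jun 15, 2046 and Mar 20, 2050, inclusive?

197

Jun 15, 2046 is a Friday.
From Jun 15, 2046 to Mar 20, 2050 is 1375 days inclusive.
1375 = 7 × 196 + 3, so there are 196 full weeks plus 3 extra days.
Each full week contributes one Saturday: 196 so far.
The 3 extra days are Friday, Saturday, Sunday — 1 of them qualifies.
Total: 196 + 1 = 197.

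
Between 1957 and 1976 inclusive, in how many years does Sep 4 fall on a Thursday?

Day of week of September 4 in each year:
1957: Wed, 1958: Thu ✓, 1959: Fri, 1960: Sun, 1961: Mon, 1962: Tue, 1963: Wed, 1964: Fri, 1965: Sat, 1966: Sun, 1967: Mon, 1968: Wed, 1969: Thu ✓, 1970: Fri, 1971: Sat, 1972: Mon, 1973: Tue, 1974: Wed, 1975: Thu ✓, 1976: Sat
Thursdays: 1958, 1969, 1975.

3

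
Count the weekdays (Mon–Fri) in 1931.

1 January 1931 is a Thursday.
From 1 January 1931 to 31 December 1931 is 365 days inclusive.
365 = 7 × 52 + 1, so there are 52 full weeks plus 1 extra day.
Each full week contributes 5 weekdays (Mon–Fri): 52 × 5 = 260.
The 1 extra day is Thu — 1 of them qualifies.
Total: 260 + 1 = 261.

261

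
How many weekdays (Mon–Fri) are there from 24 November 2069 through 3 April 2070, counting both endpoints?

94

24 November 2069 is a Sunday.
The range spans 131 days (inclusive of both endpoints).
131 = 7 × 18 + 5, so there are 18 full weeks plus 5 extra days.
Each full week contributes 5 weekdays (Mon–Fri): 18 × 5 = 90.
The 5 extra days are Sun, Mon, Tue, Wed, Thu — 4 of them qualify.
Total: 90 + 4 = 94.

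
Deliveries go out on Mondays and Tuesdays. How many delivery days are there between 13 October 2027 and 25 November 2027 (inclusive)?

12

13 October 2027 is a Wednesday.
From 13 October 2027 to 25 November 2027 is 44 days inclusive.
44 = 7 × 6 + 2, so there are 6 full weeks plus 2 extra days.
Each full week contributes 2 days from the set (Mon, Tue): 6 × 2 = 12.
The 2 extra days are Wed, Thu — none qualify.
Total: 12 + 0 = 12.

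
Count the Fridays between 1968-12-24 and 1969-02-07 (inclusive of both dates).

1968-12-24 is a Tuesday.
From 1968-12-24 to 1969-02-07 is 46 days inclusive.
46 = 7 × 6 + 4, so there are 6 full weeks plus 4 extra days.
Each full week contributes one Friday: 6 so far.
The 4 extra days are Tuesday, Wednesday, Thursday, Friday — 1 of them qualifies.
Total: 6 + 1 = 7.

7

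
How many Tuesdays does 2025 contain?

2025-01-01 is a Wednesday.
From 2025-01-01 to 2025-12-31 is 365 days inclusive.
365 = 7 × 52 + 1, so there are 52 full weeks plus 1 extra day.
Each full week contributes one Tuesday: 52 so far.
The 1 extra day is Wed — none qualify.
Total: 52 + 0 = 52.

52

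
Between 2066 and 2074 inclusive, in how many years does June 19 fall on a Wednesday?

Day of week of June 19 in each year:
2066: Sat, 2067: Sun, 2068: Tue, 2069: Wed ✓, 2070: Thu, 2071: Fri, 2072: Sun, 2073: Mon, 2074: Tue
Wednesdays: 2069.

1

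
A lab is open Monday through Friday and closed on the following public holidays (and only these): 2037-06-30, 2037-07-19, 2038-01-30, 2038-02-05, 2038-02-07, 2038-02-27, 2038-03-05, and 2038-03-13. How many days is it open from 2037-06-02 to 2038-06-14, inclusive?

2037-06-02 is a Tuesday.
That's 378 days from start to end, counting both.
378 = 7 × 54, so the span is exactly 54 full weeks.
Each full week contributes 5 weekdays (Mon–Fri): 54 × 5 = 270.
Total: 270.
Holidays: 2037-06-30 (Tue); 2037-07-19 (Sun); 2038-01-30 (Sat); 2038-02-05 (Fri); 2038-02-07 (Sun); 2038-02-27 (Sat); 2038-03-05 (Fri); 2038-03-13 (Sat).
3 of the 8 holidays fall on weekdays; the rest are weekends and were already excluded.
Business days: 270 − 3 = 267.

267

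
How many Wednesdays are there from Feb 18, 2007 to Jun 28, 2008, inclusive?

71

Feb 18, 2007 is a Sunday.
That's 497 days from start to end, counting both.
497 = 7 × 71, so the span is exactly 71 full weeks.
Each full week contributes one Wednesday: 71 so far.
Total: 71.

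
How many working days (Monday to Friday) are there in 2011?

260

1 January 2011 is a Saturday.
From 1 January 2011 to 31 December 2011 is 365 days inclusive.
365 = 7 × 52 + 1, so there are 52 full weeks plus 1 extra day.
Each full week contributes 5 weekdays (Mon–Fri): 52 × 5 = 260.
The 1 extra day is Sat — none qualify.
Total: 260 + 0 = 260.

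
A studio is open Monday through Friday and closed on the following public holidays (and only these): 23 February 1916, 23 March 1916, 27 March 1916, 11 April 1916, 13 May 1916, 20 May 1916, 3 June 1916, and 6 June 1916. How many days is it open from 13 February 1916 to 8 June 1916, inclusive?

79

13 February 1916 is a Sunday.
From 13 February 1916 to 8 June 1916 is 117 days inclusive.
117 = 7 × 16 + 5, so there are 16 full weeks plus 5 extra days.
Each full week contributes 5 weekdays (Mon–Fri): 16 × 5 = 80.
The 5 extra days are Sunday, Monday, Tuesday, Wednesday, Thursday — 4 of them qualify.
Total: 80 + 4 = 84.
Holidays: 23 February 1916 (Wed); 23 March 1916 (Thu); 27 March 1916 (Mon); 11 April 1916 (Tue); 13 May 1916 (Sat); 20 May 1916 (Sat); 3 June 1916 (Sat); 6 June 1916 (Tue).
5 of the 8 holidays fall on weekdays; the rest are weekends and were already excluded.
Business days: 84 − 5 = 79.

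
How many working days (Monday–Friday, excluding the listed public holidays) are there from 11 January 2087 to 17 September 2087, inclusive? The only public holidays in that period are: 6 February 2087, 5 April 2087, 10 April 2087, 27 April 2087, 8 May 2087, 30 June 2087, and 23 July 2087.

11 January 2087 is a Saturday.
From 11 January 2087 to 17 September 2087 is 250 days inclusive.
250 = 7 × 35 + 5, so there are 35 full weeks plus 5 extra days.
Each full week contributes 5 weekdays (Mon–Fri): 35 × 5 = 175.
The 5 extra days are Saturday, Sunday, Monday, Tuesday, Wednesday — 3 of them qualify.
Total: 175 + 3 = 178.
Holidays: 6 February 2087 (Thu); 5 April 2087 (Sat); 10 April 2087 (Thu); 27 April 2087 (Sun); 8 May 2087 (Thu); 30 June 2087 (Mon); 23 July 2087 (Wed).
5 of the 7 holidays fall on weekdays; the rest are weekends and were already excluded.
Business days: 178 − 5 = 173.

173 working days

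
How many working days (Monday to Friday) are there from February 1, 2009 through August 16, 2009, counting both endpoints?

February 1, 2009 is a Sunday.
That's 197 days from start to end, counting both.
197 = 7 × 28 + 1, so there are 28 full weeks plus 1 extra day.
Each full week contributes 5 weekdays (Mon–Fri): 28 × 5 = 140.
The 1 extra day is Sunday — none qualify.
Total: 140 + 0 = 140.

140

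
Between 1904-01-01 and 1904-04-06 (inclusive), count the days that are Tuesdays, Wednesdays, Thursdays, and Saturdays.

55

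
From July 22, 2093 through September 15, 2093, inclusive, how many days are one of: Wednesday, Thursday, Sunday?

July 22, 2093 is a Wednesday.
From July 22, 2093 to September 15, 2093 is 56 days inclusive.
56 = 7 × 8, so the span is exactly 8 full weeks.
Each full week contributes 3 days from the set (Wed, Thu, Sun): 8 × 3 = 24.

24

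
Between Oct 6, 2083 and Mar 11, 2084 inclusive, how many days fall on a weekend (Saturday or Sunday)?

45

Oct 6, 2083 is a Wednesday.
From Oct 6, 2083 to Mar 11, 2084 is 158 days inclusive.
158 = 7 × 22 + 4, so there are 22 full weeks plus 4 extra days.
Each full week contributes 2 weekend days (Sat, Sun): 22 × 2 = 44.
The 4 extra days are Wed, Thu, Fri, Sat — 1 of them qualifies.
Total: 44 + 1 = 45.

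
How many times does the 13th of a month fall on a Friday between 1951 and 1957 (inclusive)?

13

Friday-the-13ths by year:
1951: Apr, Jul
1952: Jun
1953: Feb, Mar, Nov
1954: Aug
1955: May
1956: Jan, Apr, Jul
1957: Sep, Dec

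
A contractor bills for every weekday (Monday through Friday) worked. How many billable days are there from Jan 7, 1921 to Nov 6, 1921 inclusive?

216

Jan 7, 1921 is a Friday.
That's 304 days from start to end, counting both.
304 = 7 × 43 + 3, so there are 43 full weeks plus 3 extra days.
Each full week contributes 5 weekdays (Mon–Fri): 43 × 5 = 215.
The 3 extra days are Friday, Saturday, Sunday — 1 of them qualifies.
Total: 215 + 1 = 216.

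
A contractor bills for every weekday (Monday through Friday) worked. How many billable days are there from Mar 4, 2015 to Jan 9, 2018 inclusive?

745 weekdays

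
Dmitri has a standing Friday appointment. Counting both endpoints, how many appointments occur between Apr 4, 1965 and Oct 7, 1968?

183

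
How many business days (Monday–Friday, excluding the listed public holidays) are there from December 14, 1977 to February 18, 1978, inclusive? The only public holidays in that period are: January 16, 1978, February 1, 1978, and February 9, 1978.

December 14, 1977 is a Wednesday.
The range spans 67 days (inclusive of both endpoints).
67 = 7 × 9 + 4, so there are 9 full weeks plus 4 extra days.
Each full week contributes 5 weekdays (Mon–Fri): 9 × 5 = 45.
The 4 extra days are Wed, Thu, Fri, Sat — 3 of them qualify.
Total: 45 + 3 = 48.
Holidays: January 16, 1978 (Mon); February 1, 1978 (Wed); February 9, 1978 (Thu).
All 3 holidays fall on weekdays, so subtract 3.
Business days: 48 − 3 = 45.

45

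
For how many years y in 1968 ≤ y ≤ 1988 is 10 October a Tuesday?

2

Day of week of October 10 in each year:
1968: Thu, 1969: Fri, 1970: Sat, 1971: Sun, 1972: Tue ✓, 1973: Wed, 1974: Thu, 1975: Fri, 1976: Sun, 1977: Mon, 1978: Tue ✓, 1979: Wed, 1980: Fri, 1981: Sat, 1982: Sun, 1983: Mon, 1984: Wed, 1985: Thu, 1986: Fri, 1987: Sat, 1988: Mon
Tuesdays: 1972, 1978.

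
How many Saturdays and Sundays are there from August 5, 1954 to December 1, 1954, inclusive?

August 5, 1954 is a Thursday.
That's 119 days from start to end, counting both.
119 = 7 × 17, so the span is exactly 17 full weeks.
Each full week contributes 2 weekend days (Sat, Sun): 17 × 2 = 34.

34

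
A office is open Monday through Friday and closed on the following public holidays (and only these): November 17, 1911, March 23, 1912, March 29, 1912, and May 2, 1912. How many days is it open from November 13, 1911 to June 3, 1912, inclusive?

143 business days

November 13, 1911 is a Monday.
That's 204 days from start to end, counting both.
204 = 7 × 29 + 1, so there are 29 full weeks plus 1 extra day.
Each full week contributes 5 weekdays (Mon–Fri): 29 × 5 = 145.
The 1 extra day is Mon — 1 of them qualifies.
Total: 145 + 1 = 146.
Holidays: November 17, 1911 (Fri); March 23, 1912 (Sat); March 29, 1912 (Fri); May 2, 1912 (Thu).
3 of the 4 holidays fall on weekdays; the rest are weekends and were already excluded.
Business days: 146 − 3 = 143.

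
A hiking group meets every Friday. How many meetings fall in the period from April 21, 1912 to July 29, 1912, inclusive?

April 21, 1912 is a Sunday.
From April 21, 1912 to July 29, 1912 is 100 days inclusive.
100 = 7 × 14 + 2, so there are 14 full weeks plus 2 extra days.
Each full week contributes one Friday: 14 so far.
The 2 extra days are Sun, Mon — none qualify.
Total: 14 + 0 = 14.

14 Fridays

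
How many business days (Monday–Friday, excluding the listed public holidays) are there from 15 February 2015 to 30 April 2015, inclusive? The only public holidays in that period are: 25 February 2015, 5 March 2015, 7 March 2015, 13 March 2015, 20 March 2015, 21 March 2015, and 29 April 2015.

15 February 2015 is a Sunday.
The range spans 75 days (inclusive of both endpoints).
75 = 7 × 10 + 5, so there are 10 full weeks plus 5 extra days.
Each full week contributes 5 weekdays (Mon–Fri): 10 × 5 = 50.
The 5 extra days are Sunday, Monday, Tuesday, Wednesday, Thursday — 4 of them qualify.
Total: 50 + 4 = 54.
Holidays: 25 February 2015 (Wed); 5 March 2015 (Thu); 7 March 2015 (Sat); 13 March 2015 (Fri); 20 March 2015 (Fri); 21 March 2015 (Sat); 29 April 2015 (Wed).
5 of the 7 holidays fall on weekdays; the rest are weekends and were already excluded.
Business days: 54 − 5 = 49.

49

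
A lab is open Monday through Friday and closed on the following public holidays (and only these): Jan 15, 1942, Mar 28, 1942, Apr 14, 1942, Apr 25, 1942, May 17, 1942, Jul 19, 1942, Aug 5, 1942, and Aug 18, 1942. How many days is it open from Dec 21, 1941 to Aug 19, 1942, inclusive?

Dec 21, 1941 is a Sunday.
The range spans 242 days (inclusive of both endpoints).
242 = 7 × 34 + 4, so there are 34 full weeks plus 4 extra days.
Each full week contributes 5 weekdays (Mon–Fri): 34 × 5 = 170.
The 4 extra days are Sun, Mon, Tue, Wed — 3 of them qualify.
Total: 170 + 3 = 173.
Holidays: Jan 15, 1942 (Thu); Mar 28, 1942 (Sat); Apr 14, 1942 (Tue); Apr 25, 1942 (Sat); May 17, 1942 (Sun); Jul 19, 1942 (Sun); Aug 5, 1942 (Wed); Aug 18, 1942 (Tue).
4 of the 8 holidays fall on weekdays; the rest are weekends and were already excluded.
Business days: 173 − 4 = 169.

169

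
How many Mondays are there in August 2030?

4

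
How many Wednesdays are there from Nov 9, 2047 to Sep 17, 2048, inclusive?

Nov 9, 2047 is a Saturday.
The range spans 314 days (inclusive of both endpoints).
314 = 7 × 44 + 6, so there are 44 full weeks plus 6 extra days.
Each full week contributes one Wednesday: 44 so far.
The 6 extra days are Sat, Sun, Mon, Tue, Wed, Thu — 1 of them qualifies.
Total: 44 + 1 = 45.

45 Wednesdays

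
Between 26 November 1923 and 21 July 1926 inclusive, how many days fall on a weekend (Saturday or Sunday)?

276

26 November 1923 is a Monday.
That's 969 days from start to end, counting both.
969 = 7 × 138 + 3, so there are 138 full weeks plus 3 extra days.
Each full week contributes 2 weekend days (Sat, Sun): 138 × 2 = 276.
The 3 extra days are Monday, Tuesday, Wednesday — none qualify.
Total: 276 + 0 = 276.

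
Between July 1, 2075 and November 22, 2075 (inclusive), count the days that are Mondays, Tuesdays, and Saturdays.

July 1, 2075 is a Monday.
That's 145 days from start to end, counting both.
145 = 7 × 20 + 5, so there are 20 full weeks plus 5 extra days.
Each full week contributes 3 days from the set (Mon, Tue, Sat): 20 × 3 = 60.
The 5 extra days are Monday, Tuesday, Wednesday, Thursday, Friday — 2 of them qualify.
Total: 60 + 2 = 62.

62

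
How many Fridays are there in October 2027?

5

October 1, 2027 is a Friday.
That's 31 days from start to end, counting both.
31 = 7 × 4 + 3, so there are 4 full weeks plus 3 extra days.
Each full week contributes one Friday: 4 so far.
The 3 extra days are Fri, Sat, Sun — 1 of them qualifies.
Total: 4 + 1 = 5.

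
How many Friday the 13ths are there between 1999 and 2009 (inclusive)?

18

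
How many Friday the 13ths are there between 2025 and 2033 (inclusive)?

Friday-the-13ths by year:
2025: Jun
2026: Feb, Mar, Nov
2027: Aug
2028: Oct
2029: Apr, Jul
2030: Sep, Dec
2031: Jun
2032: Feb, Aug
2033: May

14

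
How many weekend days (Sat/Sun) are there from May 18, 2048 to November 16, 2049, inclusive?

May 18, 2048 is a Monday.
From May 18, 2048 to November 16, 2049 is 548 days inclusive.
548 = 7 × 78 + 2, so there are 78 full weeks plus 2 extra days.
Each full week contributes 2 weekend days (Sat, Sun): 78 × 2 = 156.
The 2 extra days are Mon, Tue — none qualify.
Total: 156 + 0 = 156.

156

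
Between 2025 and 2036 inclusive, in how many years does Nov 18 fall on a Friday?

Day of week of November 18 in each year:
2025: Tue, 2026: Wed, 2027: Thu, 2028: Sat, 2029: Sun, 2030: Mon, 2031: Tue, 2032: Thu, 2033: Fri ✓, 2034: Sat, 2035: Sun, 2036: Tue
Fridays: 2033.

1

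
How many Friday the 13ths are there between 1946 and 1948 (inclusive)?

5

Friday-the-13ths by year:
1946: Sep, Dec
1947: Jun
1948: Feb, Aug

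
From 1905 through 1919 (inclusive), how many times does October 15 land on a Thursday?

Day of week of October 15 in each year:
1905: Sun, 1906: Mon, 1907: Tue, 1908: Thu ✓, 1909: Fri, 1910: Sat, 1911: Sun, 1912: Tue, 1913: Wed, 1914: Thu ✓, 1915: Fri, 1916: Sun, 1917: Mon, 1918: Tue, 1919: Wed
Thursdays: 1908, 1914.

2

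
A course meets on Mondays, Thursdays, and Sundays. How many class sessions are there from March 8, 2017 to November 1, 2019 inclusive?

415

March 8, 2017 is a Wednesday.
That's 969 days from start to end, counting both.
969 = 7 × 138 + 3, so there are 138 full weeks plus 3 extra days.
Each full week contributes 3 days from the set (Mon, Thu, Sun): 138 × 3 = 414.
The 3 extra days are Wed, Thu, Fri — 1 of them qualifies.
Total: 414 + 1 = 415.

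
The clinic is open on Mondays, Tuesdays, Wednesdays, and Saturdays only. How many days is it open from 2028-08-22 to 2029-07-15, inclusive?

2028-08-22 is a Tuesday.
From 2028-08-22 to 2029-07-15 is 328 days inclusive.
328 = 7 × 46 + 6, so there are 46 full weeks plus 6 extra days.
Each full week contributes 4 days from the set (Mon, Tue, Wed, Sat): 46 × 4 = 184.
The 6 extra days are Tue, Wed, Thu, Fri, Sat, Sun — 3 of them qualify.
Total: 184 + 3 = 187.

187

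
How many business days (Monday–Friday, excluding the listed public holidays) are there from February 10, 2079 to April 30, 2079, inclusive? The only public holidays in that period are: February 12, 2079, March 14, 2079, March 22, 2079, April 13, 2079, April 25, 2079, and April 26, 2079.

51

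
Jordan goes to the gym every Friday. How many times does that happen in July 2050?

2050-07-01 is a Friday.
That's 31 days from start to end, counting both.
31 = 7 × 4 + 3, so there are 4 full weeks plus 3 extra days.
Each full week contributes one Friday: 4 so far.
The 3 extra days are Fri, Sat, Sun — 1 of them qualifies.
Total: 4 + 1 = 5.

5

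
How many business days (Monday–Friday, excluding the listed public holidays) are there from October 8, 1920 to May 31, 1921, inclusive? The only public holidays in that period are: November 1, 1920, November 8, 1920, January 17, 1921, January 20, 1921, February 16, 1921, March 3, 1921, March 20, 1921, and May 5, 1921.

October 8, 1920 is a Friday.
From October 8, 1920 to May 31, 1921 is 236 days inclusive.
236 = 7 × 33 + 5, so there are 33 full weeks plus 5 extra days.
Each full week contributes 5 weekdays (Mon–Fri): 33 × 5 = 165.
The 5 extra days are Friday, Saturday, Sunday, Monday, Tuesday — 3 of them qualify.
Total: 165 + 3 = 168.
Holidays: November 1, 1920 (Mon); November 8, 1920 (Mon); January 17, 1921 (Mon); January 20, 1921 (Thu); February 16, 1921 (Wed); March 3, 1921 (Thu); March 20, 1921 (Sun); May 5, 1921 (Thu).
7 of the 8 holidays fall on weekdays; the rest are weekends and were already excluded.
Business days: 168 − 7 = 161.

161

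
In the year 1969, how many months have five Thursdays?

4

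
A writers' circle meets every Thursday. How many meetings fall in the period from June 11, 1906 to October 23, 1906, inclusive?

June 11, 1906 is a Monday.
From June 11, 1906 to October 23, 1906 is 135 days inclusive.
135 = 7 × 19 + 2, so there are 19 full weeks plus 2 extra days.
Each full week contributes one Thursday: 19 so far.
The 2 extra days are Mon, Tue — none qualify.
Total: 19 + 0 = 19.

19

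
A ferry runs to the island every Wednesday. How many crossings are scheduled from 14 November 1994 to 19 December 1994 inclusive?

14 November 1994 is a Monday.
The range spans 36 days (inclusive of both endpoints).
36 = 7 × 5 + 1, so there are 5 full weeks plus 1 extra day.
Each full week contributes one Wednesday: 5 so far.
The 1 extra day is Mon — none qualify.
Total: 5 + 0 = 5.

5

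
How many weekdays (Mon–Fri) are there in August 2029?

2029-08-01 is a Wednesday.
The range spans 31 days (inclusive of both endpoints).
31 = 7 × 4 + 3, so there are 4 full weeks plus 3 extra days.
Each full week contributes 5 weekdays (Mon–Fri): 4 × 5 = 20.
The 3 extra days are Wed, Thu, Fri — 3 of them qualify.
Total: 20 + 3 = 23.

23 weekdays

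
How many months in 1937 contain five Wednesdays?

4

A month has five Wednesdays exactly when Wednesday falls within its first (length − 28) days.
Jan: 31 days, starts Fri → 5 of Fri, Sat, Sun
Feb: 28 days, starts Mon → 5 of (none)
Mar: 31 days, starts Mon → 5 of Mon, Tue, Wed ✓
Apr: 30 days, starts Thu → 5 of Thu, Fri
May: 31 days, starts Sat → 5 of Sat, Sun, Mon
Jun: 30 days, starts Tue → 5 of Tue, Wed ✓
Jul: 31 days, starts Thu → 5 of Thu, Fri, Sat
Aug: 31 days, starts Sun → 5 of Sun, Mon, Tue
Sep: 30 days, starts Wed → 5 of Wed, Thu ✓
Oct: 31 days, starts Fri → 5 of Fri, Sat, Sun
Nov: 30 days, starts Mon → 5 of Mon, Tue
Dec: 31 days, starts Wed → 5 of Wed, Thu, Fri ✓
Months with five Wednesdays: Mar, Jun, Sep, Dec.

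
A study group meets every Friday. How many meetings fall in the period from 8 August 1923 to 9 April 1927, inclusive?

8 August 1923 is a Wednesday.
The range spans 1341 days (inclusive of both endpoints).
1341 = 7 × 191 + 4, so there are 191 full weeks plus 4 extra days.
Each full week contributes one Friday: 191 so far.
The 4 extra days are Wednesday, Thursday, Friday, Saturday — 1 of them qualifies.
Total: 191 + 1 = 192.

192 Fridays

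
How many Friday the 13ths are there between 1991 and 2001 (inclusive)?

18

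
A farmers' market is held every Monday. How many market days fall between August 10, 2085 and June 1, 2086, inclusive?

August 10, 2085 is a Friday.
That's 296 days from start to end, counting both.
296 = 7 × 42 + 2, so there are 42 full weeks plus 2 extra days.
Each full week contributes one Monday: 42 so far.
The 2 extra days are Friday, Saturday — none qualify.
Total: 42 + 0 = 42.

42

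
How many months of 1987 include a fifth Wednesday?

A month has five Wednesdays exactly when Wednesday falls within its first (length − 28) days.
Jan: 31 days, starts Thu → 5 of Thu, Fri, Sat
Feb: 28 days, starts Sun → 5 of (none)
Mar: 31 days, starts Sun → 5 of Sun, Mon, Tue
Apr: 30 days, starts Wed → 5 of Wed, Thu ✓
May: 31 days, starts Fri → 5 of Fri, Sat, Sun
Jun: 30 days, starts Mon → 5 of Mon, Tue
Jul: 31 days, starts Wed → 5 of Wed, Thu, Fri ✓
Aug: 31 days, starts Sat → 5 of Sat, Sun, Mon
Sep: 30 days, starts Tue → 5 of Tue, Wed ✓
Oct: 31 days, starts Thu → 5 of Thu, Fri, Sat
Nov: 30 days, starts Sun → 5 of Sun, Mon
Dec: 31 days, starts Tue → 5 of Tue, Wed, Thu ✓
Months with five Wednesdays: Apr, Jul, Sep, Dec.

4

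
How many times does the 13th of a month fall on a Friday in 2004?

2

The 13th falls on a Friday when the month's 13th has weekday Fri.
Jan 13 is Tue; Feb 13 is Fri ✓; Mar 13 is Sat; Apr 13 is Tue; May 13 is Thu; Jun 13 is Sun; Jul 13 is Tue; Aug 13 is Fri ✓; Sep 13 is Mon; Oct 13 is Wed; Nov 13 is Sat; Dec 13 is Mon.
Friday the 13ths: Feb, Aug.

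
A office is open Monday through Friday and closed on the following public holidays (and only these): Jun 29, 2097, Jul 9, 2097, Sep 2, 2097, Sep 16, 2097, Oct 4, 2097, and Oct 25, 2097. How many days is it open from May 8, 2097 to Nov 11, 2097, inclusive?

May 8, 2097 is a Wednesday.
The range spans 188 days (inclusive of both endpoints).
188 = 7 × 26 + 6, so there are 26 full weeks plus 6 extra days.
Each full week contributes 5 weekdays (Mon–Fri): 26 × 5 = 130.
The 6 extra days are Wed, Thu, Fri, Sat, Sun, Mon — 4 of them qualify.
Total: 130 + 4 = 134.
Holidays: Jun 29, 2097 (Sat); Jul 9, 2097 (Tue); Sep 2, 2097 (Mon); Sep 16, 2097 (Mon); Oct 4, 2097 (Fri); Oct 25, 2097 (Fri).
5 of the 6 holidays fall on weekdays; the rest are weekends and were already excluded.
Business days: 134 − 5 = 129.

129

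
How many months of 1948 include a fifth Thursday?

A month has five Thursdays exactly when Thursday falls within its first (length − 28) days.
Jan: 31 days, starts Thu → 5 of Thu, Fri, Sat ✓
Feb: 29 days, starts Sun → 5 of Sun
Mar: 31 days, starts Mon → 5 of Mon, Tue, Wed
Apr: 30 days, starts Thu → 5 of Thu, Fri ✓
May: 31 days, starts Sat → 5 of Sat, Sun, Mon
Jun: 30 days, starts Tue → 5 of Tue, Wed
Jul: 31 days, starts Thu → 5 of Thu, Fri, Sat ✓
Aug: 31 days, starts Sun → 5 of Sun, Mon, Tue
Sep: 30 days, starts Wed → 5 of Wed, Thu ✓
Oct: 31 days, starts Fri → 5 of Fri, Sat, Sun
Nov: 30 days, starts Mon → 5 of Mon, Tue
Dec: 31 days, starts Wed → 5 of Wed, Thu, Fri ✓
Months with five Thursdays: Jan, Apr, Jul, Sep, Dec.

5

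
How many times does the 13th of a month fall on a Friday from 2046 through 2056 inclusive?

18

Friday-the-13ths by year:
2046: Apr, Jul
2047: Sep, Dec
2048: Mar, Nov
2049: Aug
2050: May
2051: Jan, Oct
2052: Sep, Dec
2053: Jun
2054: Feb, Mar, Nov
2055: Aug
2056: Oct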